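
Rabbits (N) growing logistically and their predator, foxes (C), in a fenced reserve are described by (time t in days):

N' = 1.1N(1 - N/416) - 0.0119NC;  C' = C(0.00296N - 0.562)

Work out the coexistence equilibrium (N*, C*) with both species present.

From dC/dt = 0 with C > 0: 0.00296N* = 0.562, so N* = 190.
Substitute into dN/dt = 0: 1.1(1 - 190/416) = 0.0119C*.
The bracket is 0.544, giving C* = 0.598/0.0119 = 50.2.

N* ≈ 190, C* ≈ 50.2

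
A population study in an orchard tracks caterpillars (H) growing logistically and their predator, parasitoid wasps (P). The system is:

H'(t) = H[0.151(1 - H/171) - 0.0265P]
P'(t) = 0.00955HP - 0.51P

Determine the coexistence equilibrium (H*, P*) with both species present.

From dP/dt = 0 with P > 0: 0.00955H* = 0.51, so H* = 53.4.
Substitute into dH/dt = 0: 0.151(1 - 53.4/171) = 0.0265P*.
The bracket is 0.688, giving P* = 0.104/0.0265 = 3.92.

H* ≈ 53.4, P* ≈ 3.92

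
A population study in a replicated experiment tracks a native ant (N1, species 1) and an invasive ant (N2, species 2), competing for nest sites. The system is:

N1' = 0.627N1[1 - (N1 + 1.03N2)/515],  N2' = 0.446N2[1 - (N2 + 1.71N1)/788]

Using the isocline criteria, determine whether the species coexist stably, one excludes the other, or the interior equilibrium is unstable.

Compare the nullcline intercepts: K1/α12 = 515/1.03 = 500 < K2 = 788; K2/α21 = 788/1.71 = 461 < K1 = 515.
Since both are reversed, neither can invade when rare; the interior point is a saddle.

unstable coexistence (outcome depends on initial conditions)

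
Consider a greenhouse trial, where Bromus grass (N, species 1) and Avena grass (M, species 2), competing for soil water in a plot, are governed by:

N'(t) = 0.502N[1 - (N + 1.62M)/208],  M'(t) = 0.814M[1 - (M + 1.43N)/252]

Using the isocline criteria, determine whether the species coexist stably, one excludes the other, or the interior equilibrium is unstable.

Compare the nullcline intercepts: K1/α12 = 208/1.62 = 128 < K2 = 252; K2/α21 = 252/1.43 = 176 < K1 = 208.
Since both are reversed, neither can invade when rare; the interior point is a saddle.

unstable coexistence (outcome depends on initial conditions)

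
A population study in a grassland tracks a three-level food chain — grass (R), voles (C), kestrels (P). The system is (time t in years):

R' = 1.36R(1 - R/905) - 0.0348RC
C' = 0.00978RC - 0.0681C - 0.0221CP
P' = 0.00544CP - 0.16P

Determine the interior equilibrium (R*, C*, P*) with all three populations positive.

R* ≈ 224, C* ≈ 29.4, P* ≈ 96

From dP/dt = 0: 0.00544C* = 0.16, so C* = 29.4.
From dR/dt = 0: 1.36(1 - R*/905) = 0.0348·29.4, giving R* = 905·(1 - 0.753) = 224.
From dC/dt = 0: 0.00978·224 - 0.0681 = 0.0221P*, so P* = 2.12/0.0221 = 96.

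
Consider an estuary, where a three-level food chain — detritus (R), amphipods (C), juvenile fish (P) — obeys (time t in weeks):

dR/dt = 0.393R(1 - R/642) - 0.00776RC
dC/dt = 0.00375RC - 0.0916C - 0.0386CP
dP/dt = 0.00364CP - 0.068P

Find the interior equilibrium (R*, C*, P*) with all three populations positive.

R* ≈ 405, C* ≈ 18.7, P* ≈ 37

From dP/dt = 0: 0.00364C* = 0.068, so C* = 18.7.
From dR/dt = 0: 0.393(1 - R*/642) = 0.00776·18.7, giving R* = 642·(1 - 0.369) = 405.
From dC/dt = 0: 0.00375·405 - 0.0916 = 0.0386P*, so P* = 1.43/0.0386 = 37.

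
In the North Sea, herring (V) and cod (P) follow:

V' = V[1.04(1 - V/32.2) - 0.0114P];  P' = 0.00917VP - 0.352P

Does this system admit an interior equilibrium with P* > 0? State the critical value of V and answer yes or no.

Threshold V = 38.4; K < 38.4, so no, the predator goes extinct.

The predator equation gives dP/dt > 0 only when V > 0.352/0.00917 = 38.4.
Without the predator, V → K = 32.2. Since 32.2 < 38.4, the predator cannot invade.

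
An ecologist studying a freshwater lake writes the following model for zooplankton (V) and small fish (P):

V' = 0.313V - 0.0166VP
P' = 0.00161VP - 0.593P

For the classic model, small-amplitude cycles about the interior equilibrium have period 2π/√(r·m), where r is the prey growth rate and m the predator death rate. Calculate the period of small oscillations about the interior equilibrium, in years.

Here r = 0.313 and m = 0.593, so r·m = 0.186.
ω = √0.186 = 0.431 per year, hence T = 2π/ω ≈ 14.6 years.

T ≈ 14.6 years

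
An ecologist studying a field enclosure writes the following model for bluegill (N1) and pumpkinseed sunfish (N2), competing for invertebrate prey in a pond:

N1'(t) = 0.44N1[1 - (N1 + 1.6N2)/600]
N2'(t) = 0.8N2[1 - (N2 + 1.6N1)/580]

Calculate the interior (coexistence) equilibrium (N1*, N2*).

N1* ≈ 210, N2* ≈ 244

Setting both brackets to zero gives the nullclines N1 + 1.6N2 = 600 and 1.6N1 + N2 = 580.
Substituting N2 = 580 - 1.6N1 into the first: N1(1 - 1.6·1.6) = 600 - 1.6·580.
So N1* = -328/-1.56 = 210, and then N2* = 580 - 1.6·210 = 244.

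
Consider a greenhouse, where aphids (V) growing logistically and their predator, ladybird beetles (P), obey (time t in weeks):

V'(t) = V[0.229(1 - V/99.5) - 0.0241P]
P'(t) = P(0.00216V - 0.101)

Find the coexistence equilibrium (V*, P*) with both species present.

V* ≈ 46.8, P* ≈ 5.04

From dP/dt = 0 with P > 0: 0.00216V* = 0.101, so V* = 46.8.
Substitute into dV/dt = 0: 0.229(1 - 46.8/99.5) = 0.0241P*.
The bracket is 0.53, giving P* = 0.121/0.0241 = 5.04.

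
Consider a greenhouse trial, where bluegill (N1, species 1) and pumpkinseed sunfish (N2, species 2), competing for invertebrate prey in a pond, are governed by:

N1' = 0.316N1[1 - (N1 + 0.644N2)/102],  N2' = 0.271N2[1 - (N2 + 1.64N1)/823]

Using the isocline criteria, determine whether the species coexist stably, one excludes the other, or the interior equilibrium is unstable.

species 2 excludes species 1

Compare the nullcline intercepts: K1/α12 = 102/0.644 = 158 < K2 = 823; K2/α21 = 823/1.64 = 502 > K1 = 102.
Since the inequalities point opposite ways, species 2 can invade but species 1 cannot.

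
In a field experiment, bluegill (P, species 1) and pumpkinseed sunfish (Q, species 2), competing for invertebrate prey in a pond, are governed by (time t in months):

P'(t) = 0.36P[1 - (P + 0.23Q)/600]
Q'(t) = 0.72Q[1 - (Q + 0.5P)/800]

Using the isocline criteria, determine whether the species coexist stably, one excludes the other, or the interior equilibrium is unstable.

Compare the nullcline intercepts: K1/α12 = 600/0.23 = 2610 > K2 = 800; K2/α21 = 800/0.5 = 1600 > K1 = 600.
Since both inequalities hold, each species can invade when rare, so the interior equilibrium is stable.

stable coexistence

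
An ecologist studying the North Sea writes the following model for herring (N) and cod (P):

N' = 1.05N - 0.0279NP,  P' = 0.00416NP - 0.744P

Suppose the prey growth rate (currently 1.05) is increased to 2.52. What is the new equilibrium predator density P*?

At the interior fixed point, setting dN/dt = 0 with N > 0 fixes P* = (prey growth rate)/(NP coefficient) — independent of the other coefficients.
With the change, P* = 2.52/0.0279 = 90.3; it rises from 37.6.

P* ≈ 90.3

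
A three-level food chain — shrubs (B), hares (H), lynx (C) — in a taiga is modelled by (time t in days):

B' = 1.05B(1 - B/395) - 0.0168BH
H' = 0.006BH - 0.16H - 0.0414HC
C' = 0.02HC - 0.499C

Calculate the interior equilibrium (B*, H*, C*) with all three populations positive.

B* ≈ 237, H* ≈ 24.9, C* ≈ 30.5

From dC/dt = 0: 0.02H* = 0.499, so H* = 24.9.
From dB/dt = 0: 1.05(1 - B*/395) = 0.0168·24.9, giving B* = 395·(1 - 0.399) = 237.
From dH/dt = 0: 0.006·237 - 0.16 = 0.0414C*, so C* = 1.26/0.0414 = 30.5.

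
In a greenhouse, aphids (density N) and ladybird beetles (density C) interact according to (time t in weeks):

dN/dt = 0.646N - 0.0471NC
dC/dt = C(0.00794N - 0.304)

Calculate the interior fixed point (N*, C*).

N* ≈ 38.3, C* ≈ 13.7

Set dC/dt = 0 with C > 0: 0.00794N - 0.304 = 0, so N* = 0.304/0.00794 = 38.3.
Set dN/dt = 0 with N > 0: 0.646 - 0.0471C = 0, so C* = 0.646/0.0471 = 13.7.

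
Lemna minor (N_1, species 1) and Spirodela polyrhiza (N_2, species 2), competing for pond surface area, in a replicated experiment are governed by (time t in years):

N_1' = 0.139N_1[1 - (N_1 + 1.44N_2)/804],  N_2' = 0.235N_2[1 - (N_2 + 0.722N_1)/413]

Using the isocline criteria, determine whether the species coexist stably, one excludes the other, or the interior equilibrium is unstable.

Compare the nullcline intercepts: K1/α12 = 804/1.44 = 558 > K2 = 413; K2/α21 = 413/0.722 = 572 < K1 = 804.
Since the inequalities point opposite ways, species 1 can invade but species 2 cannot.

species 1 excludes species 2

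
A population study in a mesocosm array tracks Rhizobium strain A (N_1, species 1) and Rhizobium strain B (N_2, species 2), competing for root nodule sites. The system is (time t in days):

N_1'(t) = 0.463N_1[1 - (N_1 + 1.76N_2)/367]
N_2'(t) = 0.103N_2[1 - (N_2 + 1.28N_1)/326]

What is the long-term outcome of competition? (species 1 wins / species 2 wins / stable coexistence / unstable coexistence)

Compare the nullcline intercepts: K1/α12 = 367/1.76 = 209 < K2 = 326; K2/α21 = 326/1.28 = 255 < K1 = 367.
Since both are reversed, neither can invade when rare; the interior point is a saddle.

unstable coexistence (outcome depends on initial conditions)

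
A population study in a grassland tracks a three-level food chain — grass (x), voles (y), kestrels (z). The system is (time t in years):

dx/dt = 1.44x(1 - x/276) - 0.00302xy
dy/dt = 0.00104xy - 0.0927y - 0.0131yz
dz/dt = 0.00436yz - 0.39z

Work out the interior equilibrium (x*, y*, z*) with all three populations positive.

From dz/dt = 0: 0.00436y* = 0.39, so y* = 89.4.
From dx/dt = 0: 1.44(1 - x*/276) = 0.00302·89.4, giving x* = 276·(1 - 0.188) = 224.
From dy/dt = 0: 0.00104·224 - 0.0927 = 0.0131z*, so z* = 0.14/0.0131 = 10.7.

x* ≈ 224, y* ≈ 89.4, z* ≈ 10.7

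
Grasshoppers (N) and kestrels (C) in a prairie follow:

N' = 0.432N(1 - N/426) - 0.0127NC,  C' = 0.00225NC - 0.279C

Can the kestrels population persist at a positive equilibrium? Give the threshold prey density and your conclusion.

Threshold N = 124; K > 124, so yes, the predator persists.

The predator equation gives dC/dt > 0 only when N > 0.279/0.00225 = 124.
Without the predator, N → K = 426. Since 426 > 124, the predator can invade and persist.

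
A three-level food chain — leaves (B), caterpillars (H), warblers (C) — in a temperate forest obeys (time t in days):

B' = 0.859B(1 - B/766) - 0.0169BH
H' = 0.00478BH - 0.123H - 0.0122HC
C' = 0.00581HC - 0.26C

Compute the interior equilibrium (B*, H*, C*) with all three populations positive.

B* ≈ 91.6, H* ≈ 44.8, C* ≈ 25.8

From dC/dt = 0: 0.00581H* = 0.26, so H* = 44.8.
From dB/dt = 0: 0.859(1 - B*/766) = 0.0169·44.8, giving B* = 766·(1 - 0.88) = 91.6.
From dH/dt = 0: 0.00478·91.6 - 0.123 = 0.0122C*, so C* = 0.315/0.0122 = 25.8.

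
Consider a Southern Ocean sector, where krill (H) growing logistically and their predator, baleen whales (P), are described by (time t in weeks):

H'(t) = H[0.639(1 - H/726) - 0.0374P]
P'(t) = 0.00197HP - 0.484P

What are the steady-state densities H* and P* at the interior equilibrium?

From dP/dt = 0 with P > 0: 0.00197H* = 0.484, so H* = 246.
Substitute into dH/dt = 0: 0.639(1 - 246/726) = 0.0374P*.
The bracket is 0.662, giving P* = 0.423/0.0374 = 11.3.

H* ≈ 246, P* ≈ 11.3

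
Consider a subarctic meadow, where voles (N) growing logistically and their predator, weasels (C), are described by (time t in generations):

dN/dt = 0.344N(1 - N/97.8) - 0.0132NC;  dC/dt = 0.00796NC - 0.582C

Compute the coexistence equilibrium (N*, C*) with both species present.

N* ≈ 73.1, C* ≈ 6.58

From dC/dt = 0 with C > 0: 0.00796N* = 0.582, so N* = 73.1.
Substitute into dN/dt = 0: 0.344(1 - 73.1/97.8) = 0.0132C*.
The bracket is 0.252, giving C* = 0.0868/0.0132 = 6.58.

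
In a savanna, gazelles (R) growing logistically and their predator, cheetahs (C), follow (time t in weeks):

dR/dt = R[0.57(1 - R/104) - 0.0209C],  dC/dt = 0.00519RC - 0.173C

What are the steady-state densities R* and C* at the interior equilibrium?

R* ≈ 33.3, C* ≈ 18.5

From dC/dt = 0 with C > 0: 0.00519R* = 0.173, so R* = 33.3.
Substitute into dR/dt = 0: 0.57(1 - 33.3/104) = 0.0209C*.
The bracket is 0.679, giving C* = 0.387/0.0209 = 18.5.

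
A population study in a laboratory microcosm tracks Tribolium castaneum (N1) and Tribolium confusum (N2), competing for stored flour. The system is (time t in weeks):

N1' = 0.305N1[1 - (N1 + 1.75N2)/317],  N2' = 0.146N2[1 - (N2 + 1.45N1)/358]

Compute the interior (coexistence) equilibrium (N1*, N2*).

N1* ≈ 201, N2* ≈ 66.1

Setting both brackets to zero gives the nullclines N1 + 1.75N2 = 317 and 1.45N1 + N2 = 358.
Substituting N2 = 358 - 1.45N1 into the first: N1(1 - 1.75·1.45) = 317 - 1.75·358.
So N1* = -310/-1.54 = 201, and then N2* = 358 - 1.45·201 = 66.1.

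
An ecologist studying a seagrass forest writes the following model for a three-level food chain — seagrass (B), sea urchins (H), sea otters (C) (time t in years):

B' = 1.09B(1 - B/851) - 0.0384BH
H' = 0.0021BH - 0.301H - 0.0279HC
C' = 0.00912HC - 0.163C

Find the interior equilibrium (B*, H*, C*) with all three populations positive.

B* ≈ 315, H* ≈ 17.9, C* ≈ 12.9

From dC/dt = 0: 0.00912H* = 0.163, so H* = 17.9.
From dB/dt = 0: 1.09(1 - B*/851) = 0.0384·17.9, giving B* = 851·(1 - 0.63) = 315.
From dH/dt = 0: 0.0021·315 - 0.301 = 0.0279C*, so C* = 0.361/0.0279 = 12.9.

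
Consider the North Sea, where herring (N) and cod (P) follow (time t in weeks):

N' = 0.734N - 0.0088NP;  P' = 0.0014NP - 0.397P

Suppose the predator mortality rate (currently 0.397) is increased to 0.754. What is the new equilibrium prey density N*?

N* ≈ 539

At the interior fixed point, setting dP/dt = 0 with P > 0 fixes N* = (predator death rate)/(NP coefficient) — independent of the other coefficients.
With the change, N* = 0.754/0.0014 = 539; it rises from 284.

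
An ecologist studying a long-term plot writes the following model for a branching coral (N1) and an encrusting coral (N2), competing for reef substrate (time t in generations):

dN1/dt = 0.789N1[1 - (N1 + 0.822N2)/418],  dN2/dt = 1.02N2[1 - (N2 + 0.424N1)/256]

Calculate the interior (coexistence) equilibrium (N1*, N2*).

Setting both brackets to zero gives the nullclines N1 + 0.822N2 = 418 and 0.424N1 + N2 = 256.
Substituting N2 = 256 - 0.424N1 into the first: N1(1 - 0.822·0.424) = 418 - 0.822·256.
So N1* = 208/0.651 = 319, and then N2* = 256 - 0.424·319 = 121.

N1* ≈ 319, N2* ≈ 121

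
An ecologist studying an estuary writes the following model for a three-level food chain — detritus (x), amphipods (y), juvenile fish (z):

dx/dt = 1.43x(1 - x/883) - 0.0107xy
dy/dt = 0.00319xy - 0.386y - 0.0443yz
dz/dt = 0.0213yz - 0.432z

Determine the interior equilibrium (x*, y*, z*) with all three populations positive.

From dz/dt = 0: 0.0213y* = 0.432, so y* = 20.3.
From dx/dt = 0: 1.43(1 - x*/883) = 0.0107·20.3, giving x* = 883·(1 - 0.152) = 749.
From dy/dt = 0: 0.00319·749 - 0.386 = 0.0443z*, so z* = 2/0.0443 = 45.2.

x* ≈ 749, y* ≈ 20.3, z* ≈ 45.2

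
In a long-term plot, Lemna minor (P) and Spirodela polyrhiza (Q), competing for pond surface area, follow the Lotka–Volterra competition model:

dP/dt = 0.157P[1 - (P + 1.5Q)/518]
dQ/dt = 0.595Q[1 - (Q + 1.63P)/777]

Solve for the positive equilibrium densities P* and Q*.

Setting both brackets to zero gives the nullclines P + 1.5Q = 518 and 1.63P + Q = 777.
Substituting Q = 777 - 1.63P into the first: P(1 - 1.5·1.63) = 518 - 1.5·777.
So P* = -648/-1.44 = 448, and then Q* = 777 - 1.63·448 = 46.6.

P* ≈ 448, Q* ≈ 46.6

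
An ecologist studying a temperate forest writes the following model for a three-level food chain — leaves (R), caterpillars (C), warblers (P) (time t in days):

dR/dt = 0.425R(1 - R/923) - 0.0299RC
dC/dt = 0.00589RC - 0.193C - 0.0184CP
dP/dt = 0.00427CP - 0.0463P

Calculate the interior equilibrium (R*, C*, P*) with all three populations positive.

From dP/dt = 0: 0.00427C* = 0.0463, so C* = 10.8.
From dR/dt = 0: 0.425(1 - R*/923) = 0.0299·10.8, giving R* = 923·(1 - 0.763) = 219.
From dC/dt = 0: 0.00589·219 - 0.193 = 0.0184P*, so P* = 1.1/0.0184 = 59.6.

R* ≈ 219, C* ≈ 10.8, P* ≈ 59.6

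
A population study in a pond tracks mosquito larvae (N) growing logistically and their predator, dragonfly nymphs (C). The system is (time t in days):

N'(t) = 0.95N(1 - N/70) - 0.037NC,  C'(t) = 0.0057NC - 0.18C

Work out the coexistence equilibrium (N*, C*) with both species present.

From dC/dt = 0 with C > 0: 0.0057N* = 0.18, so N* = 31.6.
Substitute into dN/dt = 0: 0.95(1 - 31.6/70) = 0.037C*.
The bracket is 0.549, giving C* = 0.521/0.037 = 14.1.

N* ≈ 31.6, C* ≈ 14.1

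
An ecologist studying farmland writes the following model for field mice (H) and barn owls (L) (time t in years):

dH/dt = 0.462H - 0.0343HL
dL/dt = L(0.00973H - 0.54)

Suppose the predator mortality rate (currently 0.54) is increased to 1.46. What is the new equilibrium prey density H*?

At the interior fixed point, setting dL/dt = 0 with L > 0 fixes H* = (predator death rate)/(HL coefficient) — independent of the other coefficients.
With the change, H* = 1.46/0.00973 = 150; it rises from 55.5.

H* ≈ 150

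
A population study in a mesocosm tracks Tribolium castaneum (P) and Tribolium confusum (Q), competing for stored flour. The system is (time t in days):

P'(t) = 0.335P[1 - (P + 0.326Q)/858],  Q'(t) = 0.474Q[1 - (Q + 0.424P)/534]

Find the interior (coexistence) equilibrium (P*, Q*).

P* ≈ 794, Q* ≈ 198

Setting both brackets to zero gives the nullclines P + 0.326Q = 858 and 0.424P + Q = 534.
Substituting Q = 534 - 0.424P into the first: P(1 - 0.326·0.424) = 858 - 0.326·534.
So P* = 684/0.862 = 794, and then Q* = 534 - 0.424·794 = 198.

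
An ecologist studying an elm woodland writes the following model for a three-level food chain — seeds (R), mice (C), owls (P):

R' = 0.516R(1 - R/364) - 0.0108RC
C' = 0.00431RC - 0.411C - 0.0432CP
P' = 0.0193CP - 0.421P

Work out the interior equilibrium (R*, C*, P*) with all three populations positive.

From dP/dt = 0: 0.0193C* = 0.421, so C* = 21.8.
From dR/dt = 0: 0.516(1 - R*/364) = 0.0108·21.8, giving R* = 364·(1 - 0.457) = 198.
From dC/dt = 0: 0.00431·198 - 0.411 = 0.0432P*, so P* = 0.442/0.0432 = 10.2.

R* ≈ 198, C* ≈ 21.8, P* ≈ 10.2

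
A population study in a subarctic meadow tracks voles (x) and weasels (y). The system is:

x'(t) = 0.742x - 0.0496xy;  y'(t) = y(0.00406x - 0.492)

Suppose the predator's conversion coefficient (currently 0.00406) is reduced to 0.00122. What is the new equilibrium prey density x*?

x* ≈ 403

At the interior fixed point, setting dy/dt = 0 with y > 0 fixes x* = (predator death rate)/(xy coefficient) — independent of the other coefficients.
With the change, x* = 0.492/0.00122 = 403; it rises from 121.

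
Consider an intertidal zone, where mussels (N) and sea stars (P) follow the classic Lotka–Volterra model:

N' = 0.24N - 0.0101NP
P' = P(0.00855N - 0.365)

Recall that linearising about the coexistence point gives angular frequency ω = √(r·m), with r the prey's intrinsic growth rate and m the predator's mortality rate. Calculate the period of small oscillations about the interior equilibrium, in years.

Here r = 0.24 and m = 0.365, so r·m = 0.0876.
ω = √0.0876 = 0.296 per year, hence T = 2π/ω ≈ 21.2 years.

T ≈ 21.2 years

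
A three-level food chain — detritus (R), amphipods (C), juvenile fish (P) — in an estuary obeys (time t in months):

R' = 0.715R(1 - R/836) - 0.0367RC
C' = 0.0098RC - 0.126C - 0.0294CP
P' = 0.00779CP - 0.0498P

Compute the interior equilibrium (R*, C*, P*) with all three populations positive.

From dP/dt = 0: 0.00779C* = 0.0498, so C* = 6.39.
From dR/dt = 0: 0.715(1 - R*/836) = 0.0367·6.39, giving R* = 836·(1 - 0.328) = 562.
From dC/dt = 0: 0.0098·562 - 0.126 = 0.0294P*, so P* = 5.38/0.0294 = 183.

R* ≈ 562, C* ≈ 6.39, P* ≈ 183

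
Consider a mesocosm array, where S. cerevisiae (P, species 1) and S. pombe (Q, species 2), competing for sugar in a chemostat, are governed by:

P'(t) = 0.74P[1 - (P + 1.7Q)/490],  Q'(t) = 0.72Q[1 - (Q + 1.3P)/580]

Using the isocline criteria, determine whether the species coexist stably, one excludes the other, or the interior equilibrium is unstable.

unstable coexistence (outcome depends on initial conditions)

Compare the nullcline intercepts: K1/α12 = 490/1.7 = 288 < K2 = 580; K2/α21 = 580/1.3 = 446 < K1 = 490.
Since both are reversed, neither can invade when rare; the interior point is a saddle.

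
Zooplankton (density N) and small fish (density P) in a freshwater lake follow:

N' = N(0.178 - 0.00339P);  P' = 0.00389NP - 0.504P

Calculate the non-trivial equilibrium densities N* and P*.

Set dP/dt = 0 with P > 0: 0.00389N - 0.504 = 0, so N* = 0.504/0.00389 = 130.
Set dN/dt = 0 with N > 0: 0.178 - 0.00339P = 0, so P* = 0.178/0.00339 = 52.5.

N* ≈ 130, P* ≈ 52.5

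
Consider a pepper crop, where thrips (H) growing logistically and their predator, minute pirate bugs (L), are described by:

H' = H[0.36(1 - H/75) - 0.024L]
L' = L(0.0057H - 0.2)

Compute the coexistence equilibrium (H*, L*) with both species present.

From dL/dt = 0 with L > 0: 0.0057H* = 0.2, so H* = 35.1.
Substitute into dH/dt = 0: 0.36(1 - 35.1/75) = 0.024L*.
The bracket is 0.532, giving L* = 0.192/0.024 = 7.98.

H* ≈ 35.1, L* ≈ 7.98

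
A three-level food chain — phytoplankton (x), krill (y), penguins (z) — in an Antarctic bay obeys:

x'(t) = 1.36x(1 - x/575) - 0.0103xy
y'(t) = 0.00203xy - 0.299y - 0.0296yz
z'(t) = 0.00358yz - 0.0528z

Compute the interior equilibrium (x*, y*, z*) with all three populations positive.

From dz/dt = 0: 0.00358y* = 0.0528, so y* = 14.7.
From dx/dt = 0: 1.36(1 - x*/575) = 0.0103·14.7, giving x* = 575·(1 - 0.112) = 511.
From dy/dt = 0: 0.00203·511 - 0.299 = 0.0296z*, so z* = 0.738/0.0296 = 24.9.

x* ≈ 511, y* ≈ 14.7, z* ≈ 24.9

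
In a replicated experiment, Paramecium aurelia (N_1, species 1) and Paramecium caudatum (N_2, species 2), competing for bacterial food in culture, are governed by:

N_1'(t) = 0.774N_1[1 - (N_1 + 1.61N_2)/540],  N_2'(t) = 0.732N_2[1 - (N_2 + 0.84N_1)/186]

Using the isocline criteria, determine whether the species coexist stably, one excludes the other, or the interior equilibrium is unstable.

species 1 excludes species 2

Compare the nullcline intercepts: K1/α12 = 540/1.61 = 335 > K2 = 186; K2/α21 = 186/0.84 = 221 < K1 = 540.
Since the inequalities point opposite ways, species 1 can invade but species 2 cannot.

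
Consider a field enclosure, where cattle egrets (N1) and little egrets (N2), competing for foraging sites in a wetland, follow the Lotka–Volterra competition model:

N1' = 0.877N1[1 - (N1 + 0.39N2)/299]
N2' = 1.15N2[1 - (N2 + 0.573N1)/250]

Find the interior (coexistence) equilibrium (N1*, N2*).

Setting both brackets to zero gives the nullclines N1 + 0.39N2 = 299 and 0.573N1 + N2 = 250.
Substituting N2 = 250 - 0.573N1 into the first: N1(1 - 0.39·0.573) = 299 - 0.39·250.
So N1* = 202/0.777 = 259, and then N2* = 250 - 0.573·259 = 101.

N1* ≈ 259, N2* ≈ 101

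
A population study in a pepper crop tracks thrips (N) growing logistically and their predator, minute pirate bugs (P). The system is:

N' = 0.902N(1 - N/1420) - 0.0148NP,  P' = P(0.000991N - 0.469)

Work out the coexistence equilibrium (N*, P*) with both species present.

From dP/dt = 0 with P > 0: 0.000991N* = 0.469, so N* = 473.
Substitute into dN/dt = 0: 0.902(1 - 473/1420) = 0.0148P*.
The bracket is 0.667, giving P* = 0.601/0.0148 = 40.6.

N* ≈ 473, P* ≈ 40.6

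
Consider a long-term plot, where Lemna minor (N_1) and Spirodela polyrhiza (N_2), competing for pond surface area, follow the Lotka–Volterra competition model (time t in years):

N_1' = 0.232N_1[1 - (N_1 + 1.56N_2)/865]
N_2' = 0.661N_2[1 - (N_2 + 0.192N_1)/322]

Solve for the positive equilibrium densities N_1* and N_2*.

Setting both brackets to zero gives the nullclines N_1 + 1.56N_2 = 865 and 0.192N_1 + N_2 = 322.
Substituting N_2 = 322 - 0.192N_1 into the first: N_1(1 - 1.56·0.192) = 865 - 1.56·322.
So N_1* = 363/0.7 = 518, and then N_2* = 322 - 0.192·518 = 223.

N_1* ≈ 518, N_2* ≈ 223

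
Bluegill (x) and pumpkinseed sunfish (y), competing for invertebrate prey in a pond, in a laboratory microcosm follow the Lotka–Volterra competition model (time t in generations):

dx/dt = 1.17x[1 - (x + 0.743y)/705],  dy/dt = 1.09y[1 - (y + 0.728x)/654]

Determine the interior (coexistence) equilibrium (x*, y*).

Setting both brackets to zero gives the nullclines x + 0.743y = 705 and 0.728x + y = 654.
Substituting y = 654 - 0.728x into the first: x(1 - 0.743·0.728) = 705 - 0.743·654.
So x* = 219/0.459 = 477, and then y* = 654 - 0.728·477 = 307.

x* ≈ 477, y* ≈ 307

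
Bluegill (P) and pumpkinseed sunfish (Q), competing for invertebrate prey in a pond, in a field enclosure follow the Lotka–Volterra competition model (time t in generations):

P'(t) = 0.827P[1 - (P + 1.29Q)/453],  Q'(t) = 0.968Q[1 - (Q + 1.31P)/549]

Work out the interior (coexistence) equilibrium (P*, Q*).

P* ≈ 370, Q* ≈ 64.4

Setting both brackets to zero gives the nullclines P + 1.29Q = 453 and 1.31P + Q = 549.
Substituting Q = 549 - 1.31P into the first: P(1 - 1.29·1.31) = 453 - 1.29·549.
So P* = -255/-0.69 = 370, and then Q* = 549 - 1.31·370 = 64.4.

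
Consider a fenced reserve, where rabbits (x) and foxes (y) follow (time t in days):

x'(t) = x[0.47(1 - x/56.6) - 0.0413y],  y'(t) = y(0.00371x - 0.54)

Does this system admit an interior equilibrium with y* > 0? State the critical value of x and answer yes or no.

The predator equation gives dy/dt > 0 only when x > 0.54/0.00371 = 146.
Without the predator, x → K = 56.6. Since 56.6 < 146, the predator cannot invade.

Threshold x = 146; K < 146, so no, the predator goes extinct.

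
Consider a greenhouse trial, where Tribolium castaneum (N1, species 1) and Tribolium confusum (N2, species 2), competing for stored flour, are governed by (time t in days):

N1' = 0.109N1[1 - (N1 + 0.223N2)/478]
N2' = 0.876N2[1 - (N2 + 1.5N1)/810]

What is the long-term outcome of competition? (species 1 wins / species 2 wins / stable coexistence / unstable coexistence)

stable coexistence

Compare the nullcline intercepts: K1/α12 = 478/0.223 = 2140 > K2 = 810; K2/α21 = 810/1.5 = 540 > K1 = 478.
Since both inequalities hold, each species can invade when rare, so the interior equilibrium is stable.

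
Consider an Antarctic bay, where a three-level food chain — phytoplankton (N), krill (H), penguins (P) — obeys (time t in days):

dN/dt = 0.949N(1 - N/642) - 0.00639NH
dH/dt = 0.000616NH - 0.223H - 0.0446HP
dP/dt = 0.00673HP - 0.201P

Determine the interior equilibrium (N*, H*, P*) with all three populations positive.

N* ≈ 513, H* ≈ 29.9, P* ≈ 2.08

From dP/dt = 0: 0.00673H* = 0.201, so H* = 29.9.
From dN/dt = 0: 0.949(1 - N*/642) = 0.00639·29.9, giving N* = 642·(1 - 0.201) = 513.
From dH/dt = 0: 0.000616·513 - 0.223 = 0.0446P*, so P* = 0.0929/0.0446 = 2.08.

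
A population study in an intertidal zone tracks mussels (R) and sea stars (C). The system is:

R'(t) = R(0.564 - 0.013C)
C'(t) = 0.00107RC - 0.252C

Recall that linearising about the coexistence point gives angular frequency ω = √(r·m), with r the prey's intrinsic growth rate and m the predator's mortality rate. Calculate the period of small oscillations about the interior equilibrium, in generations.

T ≈ 16.7 generations

Here r = 0.564 and m = 0.252, so r·m = 0.142.
ω = √0.142 = 0.377 per generation, hence T = 2π/ω ≈ 16.7 generations.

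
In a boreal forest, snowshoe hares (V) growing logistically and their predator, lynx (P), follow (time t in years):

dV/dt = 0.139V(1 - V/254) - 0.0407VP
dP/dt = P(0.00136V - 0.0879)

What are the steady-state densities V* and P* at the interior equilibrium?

V* ≈ 64.6, P* ≈ 2.55

From dP/dt = 0 with P > 0: 0.00136V* = 0.0879, so V* = 64.6.
Substitute into dV/dt = 0: 0.139(1 - 64.6/254) = 0.0407P*.
The bracket is 0.746, giving P* = 0.104/0.0407 = 2.55.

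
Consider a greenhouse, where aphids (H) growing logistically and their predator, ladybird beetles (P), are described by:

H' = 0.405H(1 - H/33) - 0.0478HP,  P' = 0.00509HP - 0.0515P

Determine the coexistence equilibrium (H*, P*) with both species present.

H* ≈ 10.1, P* ≈ 5.88

From dP/dt = 0 with P > 0: 0.00509H* = 0.0515, so H* = 10.1.
Substitute into dH/dt = 0: 0.405(1 - 10.1/33) = 0.0478P*.
The bracket is 0.693, giving P* = 0.281/0.0478 = 5.88.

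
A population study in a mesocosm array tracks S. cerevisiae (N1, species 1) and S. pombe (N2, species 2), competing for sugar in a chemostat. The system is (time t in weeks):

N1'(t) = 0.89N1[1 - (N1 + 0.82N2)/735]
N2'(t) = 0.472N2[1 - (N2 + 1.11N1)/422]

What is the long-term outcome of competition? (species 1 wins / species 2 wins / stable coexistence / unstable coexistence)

Compare the nullcline intercepts: K1/α12 = 735/0.82 = 896 > K2 = 422; K2/α21 = 422/1.11 = 380 < K1 = 735.
Since the inequalities point opposite ways, species 1 can invade but species 2 cannot.

species 1 excludes species 2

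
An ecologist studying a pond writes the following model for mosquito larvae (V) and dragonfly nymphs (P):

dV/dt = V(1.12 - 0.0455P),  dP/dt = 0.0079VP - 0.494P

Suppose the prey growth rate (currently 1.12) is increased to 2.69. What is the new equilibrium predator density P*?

At the interior fixed point, setting dV/dt = 0 with V > 0 fixes P* = (prey growth rate)/(VP coefficient) — independent of the other coefficients.
With the change, P* = 2.69/0.0455 = 59.1; it rises from 24.6.

P* ≈ 59.1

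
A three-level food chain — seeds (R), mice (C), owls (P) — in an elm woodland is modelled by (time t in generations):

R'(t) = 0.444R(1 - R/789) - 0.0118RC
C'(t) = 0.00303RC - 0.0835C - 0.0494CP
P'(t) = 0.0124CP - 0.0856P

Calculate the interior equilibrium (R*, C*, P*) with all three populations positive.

R* ≈ 644, C* ≈ 6.9, P* ≈ 37.8

From dP/dt = 0: 0.0124C* = 0.0856, so C* = 6.9.
From dR/dt = 0: 0.444(1 - R*/789) = 0.0118·6.9, giving R* = 789·(1 - 0.183) = 644.
From dC/dt = 0: 0.00303·644 - 0.0835 = 0.0494P*, so P* = 1.87/0.0494 = 37.8.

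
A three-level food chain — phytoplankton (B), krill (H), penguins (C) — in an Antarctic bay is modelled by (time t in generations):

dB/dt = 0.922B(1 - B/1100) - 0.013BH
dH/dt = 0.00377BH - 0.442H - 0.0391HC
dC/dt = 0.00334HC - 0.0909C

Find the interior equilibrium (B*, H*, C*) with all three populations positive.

From dC/dt = 0: 0.00334H* = 0.0909, so H* = 27.2.
From dB/dt = 0: 0.922(1 - B*/1100) = 0.013·27.2, giving B* = 1100·(1 - 0.384) = 678.
From dH/dt = 0: 0.00377·678 - 0.442 = 0.0391C*, so C* = 2.11/0.0391 = 54.1.

B* ≈ 678, H* ≈ 27.2, C* ≈ 54.1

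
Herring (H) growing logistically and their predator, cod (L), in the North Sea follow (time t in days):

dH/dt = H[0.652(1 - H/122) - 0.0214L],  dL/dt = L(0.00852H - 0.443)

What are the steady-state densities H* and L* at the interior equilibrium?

From dL/dt = 0 with L > 0: 0.00852H* = 0.443, so H* = 52.
Substitute into dH/dt = 0: 0.652(1 - 52/122) = 0.0214L*.
The bracket is 0.574, giving L* = 0.374/0.0214 = 17.5.

H* ≈ 52, L* ≈ 17.5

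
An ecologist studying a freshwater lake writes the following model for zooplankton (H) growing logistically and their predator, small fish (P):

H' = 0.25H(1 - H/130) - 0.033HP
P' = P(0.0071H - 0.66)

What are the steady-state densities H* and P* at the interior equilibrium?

H* ≈ 93, P* ≈ 2.16

From dP/dt = 0 with P > 0: 0.0071H* = 0.66, so H* = 93.
Substitute into dH/dt = 0: 0.25(1 - 93/130) = 0.033P*.
The bracket is 0.285, giving P* = 0.0712/0.033 = 2.16.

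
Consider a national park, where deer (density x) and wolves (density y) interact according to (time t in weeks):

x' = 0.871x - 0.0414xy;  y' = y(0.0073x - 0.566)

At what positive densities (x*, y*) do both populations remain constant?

Set dy/dt = 0 with y > 0: 0.0073x - 0.566 = 0, so x* = 0.566/0.0073 = 77.5.
Set dx/dt = 0 with x > 0: 0.871 - 0.0414y = 0, so y* = 0.871/0.0414 = 21.

x* ≈ 77.5, y* ≈ 21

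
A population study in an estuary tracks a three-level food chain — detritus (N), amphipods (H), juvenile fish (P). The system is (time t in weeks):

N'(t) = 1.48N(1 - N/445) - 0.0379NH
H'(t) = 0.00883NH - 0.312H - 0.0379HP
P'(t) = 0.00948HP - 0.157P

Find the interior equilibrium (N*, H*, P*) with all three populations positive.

From dP/dt = 0: 0.00948H* = 0.157, so H* = 16.6.
From dN/dt = 0: 1.48(1 - N*/445) = 0.0379·16.6, giving N* = 445·(1 - 0.424) = 256.
From dH/dt = 0: 0.00883·256 - 0.312 = 0.0379P*, so P* = 1.95/0.0379 = 51.5.

N* ≈ 256, H* ≈ 16.6, P* ≈ 51.5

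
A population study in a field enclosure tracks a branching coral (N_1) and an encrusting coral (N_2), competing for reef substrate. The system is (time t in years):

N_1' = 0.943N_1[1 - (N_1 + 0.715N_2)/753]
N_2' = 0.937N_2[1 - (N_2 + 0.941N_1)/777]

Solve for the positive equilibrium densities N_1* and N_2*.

N_1* ≈ 603, N_2* ≈ 209

Setting both brackets to zero gives the nullclines N_1 + 0.715N_2 = 753 and 0.941N_1 + N_2 = 777.
Substituting N_2 = 777 - 0.941N_1 into the first: N_1(1 - 0.715·0.941) = 753 - 0.715·777.
So N_1* = 197/0.327 = 603, and then N_2* = 777 - 0.941·603 = 209.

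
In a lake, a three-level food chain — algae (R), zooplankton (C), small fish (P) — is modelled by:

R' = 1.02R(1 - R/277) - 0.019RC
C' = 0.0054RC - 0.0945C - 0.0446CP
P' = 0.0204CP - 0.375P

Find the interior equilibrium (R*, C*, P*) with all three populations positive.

R* ≈ 182, C* ≈ 18.4, P* ≈ 19.9

From dP/dt = 0: 0.0204C* = 0.375, so C* = 18.4.
From dR/dt = 0: 1.02(1 - R*/277) = 0.019·18.4, giving R* = 277·(1 - 0.342) = 182.
From dC/dt = 0: 0.0054·182 - 0.0945 = 0.0446P*, so P* = 0.889/0.0446 = 19.9.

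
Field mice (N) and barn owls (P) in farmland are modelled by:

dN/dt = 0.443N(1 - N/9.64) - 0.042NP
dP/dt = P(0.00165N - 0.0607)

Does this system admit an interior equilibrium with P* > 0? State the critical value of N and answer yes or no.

Threshold N = 36.8; K < 36.8, so no, the predator goes extinct.

The predator equation gives dP/dt > 0 only when N > 0.0607/0.00165 = 36.8.
Without the predator, N → K = 9.64. Since 9.64 < 36.8, the predator cannot invade.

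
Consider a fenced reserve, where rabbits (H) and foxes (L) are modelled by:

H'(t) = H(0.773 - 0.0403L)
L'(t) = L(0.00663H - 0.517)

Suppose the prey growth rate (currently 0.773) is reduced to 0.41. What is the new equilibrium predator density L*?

L* ≈ 10.2

At the interior fixed point, setting dH/dt = 0 with H > 0 fixes L* = (prey growth rate)/(HL coefficient) — independent of the other coefficients.
With the change, L* = 0.41/0.0403 = 10.2; it falls from 19.2.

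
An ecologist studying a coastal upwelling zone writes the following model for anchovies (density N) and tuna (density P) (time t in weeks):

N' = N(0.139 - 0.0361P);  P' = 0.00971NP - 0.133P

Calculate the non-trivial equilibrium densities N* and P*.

Set dP/dt = 0 with P > 0: 0.00971N - 0.133 = 0, so N* = 0.133/0.00971 = 13.7.
Set dN/dt = 0 with N > 0: 0.139 - 0.0361P = 0, so P* = 0.139/0.0361 = 3.85.

N* ≈ 13.7, P* ≈ 3.85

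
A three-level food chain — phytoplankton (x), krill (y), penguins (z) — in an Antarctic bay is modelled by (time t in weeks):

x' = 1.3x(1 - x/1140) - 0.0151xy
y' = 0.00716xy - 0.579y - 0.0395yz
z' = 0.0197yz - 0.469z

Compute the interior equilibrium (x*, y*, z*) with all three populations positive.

x* ≈ 825, y* ≈ 23.8, z* ≈ 135

From dz/dt = 0: 0.0197y* = 0.469, so y* = 23.8.
From dx/dt = 0: 1.3(1 - x*/1140) = 0.0151·23.8, giving x* = 1140·(1 - 0.277) = 825.
From dy/dt = 0: 0.00716·825 - 0.579 = 0.0395z*, so z* = 5.33/0.0395 = 135.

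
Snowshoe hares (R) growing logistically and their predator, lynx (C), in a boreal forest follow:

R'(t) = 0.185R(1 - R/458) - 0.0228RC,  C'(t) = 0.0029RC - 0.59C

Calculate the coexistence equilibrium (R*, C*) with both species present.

From dC/dt = 0 with C > 0: 0.0029R* = 0.59, so R* = 203.
Substitute into dR/dt = 0: 0.185(1 - 203/458) = 0.0228C*.
The bracket is 0.556, giving C* = 0.103/0.0228 = 4.51.

R* ≈ 203, C* ≈ 4.51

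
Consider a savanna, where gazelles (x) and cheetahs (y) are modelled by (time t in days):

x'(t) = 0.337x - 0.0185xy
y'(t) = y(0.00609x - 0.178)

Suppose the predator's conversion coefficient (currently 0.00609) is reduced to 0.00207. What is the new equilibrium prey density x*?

At the interior fixed point, setting dy/dt = 0 with y > 0 fixes x* = (predator death rate)/(xy coefficient) — independent of the other coefficients.
With the change, x* = 0.178/0.00207 = 86; it rises from 29.2.

x* ≈ 86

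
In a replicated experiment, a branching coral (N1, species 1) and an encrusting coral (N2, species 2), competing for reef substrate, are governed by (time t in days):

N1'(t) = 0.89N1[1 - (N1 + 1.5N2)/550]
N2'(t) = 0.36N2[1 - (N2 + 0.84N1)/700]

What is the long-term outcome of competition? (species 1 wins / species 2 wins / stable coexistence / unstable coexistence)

Compare the nullcline intercepts: K1/α12 = 550/1.5 = 367 < K2 = 700; K2/α21 = 700/0.84 = 833 > K1 = 550.
Since the inequalities point opposite ways, species 2 can invade but species 1 cannot.

species 2 excludes species 1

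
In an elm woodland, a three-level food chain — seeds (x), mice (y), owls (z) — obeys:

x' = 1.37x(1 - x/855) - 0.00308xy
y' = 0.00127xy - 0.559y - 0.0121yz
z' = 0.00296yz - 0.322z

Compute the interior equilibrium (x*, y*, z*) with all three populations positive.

From dz/dt = 0: 0.00296y* = 0.322, so y* = 109.
From dx/dt = 0: 1.37(1 - x*/855) = 0.00308·109, giving x* = 855·(1 - 0.245) = 646.
From dy/dt = 0: 0.00127·646 - 0.559 = 0.0121z*, so z* = 0.261/0.0121 = 21.6.

x* ≈ 646, y* ≈ 109, z* ≈ 21.6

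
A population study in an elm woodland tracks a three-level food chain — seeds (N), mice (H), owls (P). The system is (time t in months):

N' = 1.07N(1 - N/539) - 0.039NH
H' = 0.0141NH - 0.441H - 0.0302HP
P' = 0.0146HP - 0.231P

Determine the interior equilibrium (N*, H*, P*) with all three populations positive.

From dP/dt = 0: 0.0146H* = 0.231, so H* = 15.8.
From dN/dt = 0: 1.07(1 - N*/539) = 0.039·15.8, giving N* = 539·(1 - 0.577) = 228.
From dH/dt = 0: 0.0141·228 - 0.441 = 0.0302P*, so P* = 2.78/0.0302 = 91.9.

N* ≈ 228, H* ≈ 15.8, P* ≈ 91.9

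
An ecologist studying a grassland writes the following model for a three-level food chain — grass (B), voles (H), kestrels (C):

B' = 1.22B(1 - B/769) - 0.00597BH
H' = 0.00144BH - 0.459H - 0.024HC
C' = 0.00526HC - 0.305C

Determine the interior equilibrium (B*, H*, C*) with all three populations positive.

From dC/dt = 0: 0.00526H* = 0.305, so H* = 58.
From dB/dt = 0: 1.22(1 - B*/769) = 0.00597·58, giving B* = 769·(1 - 0.284) = 551.
From dH/dt = 0: 0.00144·551 - 0.459 = 0.024C*, so C* = 0.334/0.024 = 13.9.

B* ≈ 551, H* ≈ 58, C* ≈ 13.9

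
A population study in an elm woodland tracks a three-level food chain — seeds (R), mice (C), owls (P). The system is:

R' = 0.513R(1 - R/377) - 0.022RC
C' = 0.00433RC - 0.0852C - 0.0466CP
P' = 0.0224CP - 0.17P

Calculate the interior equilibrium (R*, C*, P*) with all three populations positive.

From dP/dt = 0: 0.0224C* = 0.17, so C* = 7.59.
From dR/dt = 0: 0.513(1 - R*/377) = 0.022·7.59, giving R* = 377·(1 - 0.325) = 254.
From dC/dt = 0: 0.00433·254 - 0.0852 = 0.0466P*, so P* = 1.02/0.0466 = 21.8.

R* ≈ 254, C* ≈ 7.59, P* ≈ 21.8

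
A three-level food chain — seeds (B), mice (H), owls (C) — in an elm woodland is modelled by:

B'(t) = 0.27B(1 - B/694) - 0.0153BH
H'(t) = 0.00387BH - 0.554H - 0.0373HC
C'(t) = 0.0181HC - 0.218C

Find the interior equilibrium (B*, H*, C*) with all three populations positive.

From dC/dt = 0: 0.0181H* = 0.218, so H* = 12.
From dB/dt = 0: 0.27(1 - B*/694) = 0.0153·12, giving B* = 694·(1 - 0.683) = 220.
From dH/dt = 0: 0.00387·220 - 0.554 = 0.0373C*, so C* = 0.299/0.0373 = 8.01.

B* ≈ 220, H* ≈ 12, C* ≈ 8.01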